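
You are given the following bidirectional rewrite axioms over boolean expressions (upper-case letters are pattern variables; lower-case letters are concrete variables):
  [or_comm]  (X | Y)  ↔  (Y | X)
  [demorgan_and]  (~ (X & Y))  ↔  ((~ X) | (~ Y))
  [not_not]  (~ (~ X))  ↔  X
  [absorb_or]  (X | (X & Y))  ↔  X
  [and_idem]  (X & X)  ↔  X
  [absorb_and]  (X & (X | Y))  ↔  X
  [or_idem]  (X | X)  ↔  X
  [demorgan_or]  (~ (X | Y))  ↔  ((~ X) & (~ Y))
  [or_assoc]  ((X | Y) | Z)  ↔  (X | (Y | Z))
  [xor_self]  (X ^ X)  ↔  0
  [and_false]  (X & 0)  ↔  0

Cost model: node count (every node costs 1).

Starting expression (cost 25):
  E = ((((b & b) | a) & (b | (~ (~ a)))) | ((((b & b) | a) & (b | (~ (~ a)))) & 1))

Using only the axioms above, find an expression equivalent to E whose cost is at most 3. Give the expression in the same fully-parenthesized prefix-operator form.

step 1: absorb_or (→) rewrites ((((b & b) | a) & (b | (~ (~ a)))) | ((((b & b) | a) & (b | (~ (~ a)))) & 1)) into (((b & b) | a) & (b | (~ (~ a))))
step 2: and_idem (→) rewrites (b & b) into b, now ((b | a) & (b | (~ (~ a))))
step 3: not_not (→) rewrites (~ (~ a)) into a, now ((b | a) & (b | a))
step 4: and_idem (→) rewrites ((b | a) & (b | a)) into (b | a), reaching cost 3 (bound 3)

(b | a)   [cost 3]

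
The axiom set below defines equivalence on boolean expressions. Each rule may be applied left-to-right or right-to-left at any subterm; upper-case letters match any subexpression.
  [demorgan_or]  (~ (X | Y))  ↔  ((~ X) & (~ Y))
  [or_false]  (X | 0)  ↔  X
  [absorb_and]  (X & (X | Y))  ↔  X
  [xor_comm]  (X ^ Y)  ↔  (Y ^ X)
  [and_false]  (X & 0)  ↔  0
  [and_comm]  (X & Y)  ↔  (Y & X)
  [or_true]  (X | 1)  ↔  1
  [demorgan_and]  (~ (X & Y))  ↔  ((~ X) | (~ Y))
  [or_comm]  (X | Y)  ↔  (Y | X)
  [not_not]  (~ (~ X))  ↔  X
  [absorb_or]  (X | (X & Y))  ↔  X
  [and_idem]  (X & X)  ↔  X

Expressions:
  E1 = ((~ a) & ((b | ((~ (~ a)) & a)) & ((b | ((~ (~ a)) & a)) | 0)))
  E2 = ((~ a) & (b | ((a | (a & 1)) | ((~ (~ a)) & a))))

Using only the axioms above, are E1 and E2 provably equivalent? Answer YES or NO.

YES

(1) ((b | ((~ (~ a)) & a)) & ((b | ((~ (~ a)) & a)) | 0))  =[absorb_and →]=  (b | ((~ (~ a)) & a))    ⊢ ((~ a) & (b | ((~ (~ a)) & a)))
(2) (~ (~ a))  =[not_not →]=  a    ⊢ ((~ a) & (b | (a & a)))
(3) (a & a)  =[and_idem →]=  a    ⊢ ((~ a) & (b | a))
(4) a  =[absorb_or ←]=  (a | (a & a))    ⊢ ((~ a) & (b | (a | (a & a))))
(5) a  =[absorb_or ←]=  (a | (a & 1))    ⊢ ((~ a) & (b | ((a | (a & 1)) | (a & a))))
(6) a  =[not_not ←]=  (~ (~ a))    ⊢ E2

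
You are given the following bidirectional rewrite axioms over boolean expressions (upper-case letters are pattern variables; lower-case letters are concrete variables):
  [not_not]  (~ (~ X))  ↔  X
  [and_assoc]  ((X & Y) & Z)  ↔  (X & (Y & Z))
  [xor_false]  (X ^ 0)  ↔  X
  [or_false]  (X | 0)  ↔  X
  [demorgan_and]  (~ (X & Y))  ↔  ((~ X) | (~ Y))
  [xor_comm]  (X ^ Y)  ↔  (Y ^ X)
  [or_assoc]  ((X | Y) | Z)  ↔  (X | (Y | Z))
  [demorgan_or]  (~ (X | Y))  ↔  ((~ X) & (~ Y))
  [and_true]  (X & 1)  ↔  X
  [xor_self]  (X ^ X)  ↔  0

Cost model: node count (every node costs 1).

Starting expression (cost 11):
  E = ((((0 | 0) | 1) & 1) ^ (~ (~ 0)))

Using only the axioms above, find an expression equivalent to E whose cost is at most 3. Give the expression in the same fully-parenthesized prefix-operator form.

(1) (0 | 0)  =[or_false →]=  0    ⊢ (((0 | 1) & 1) ^ (~ (~ 0)))
(2) (~ (~ 0))  =[not_not →]=  0    ⊢ (((0 | 1) & 1) ^ 0)
(3) (((0 | 1) & 1) ^ 0)  =[xor_false →]=  ((0 | 1) & 1)
(4) ((0 | 1) & 1)  =[and_true →]=  (0 | 1)    ⊢ cost 3, within 3

(0 | 1)   [cost 3]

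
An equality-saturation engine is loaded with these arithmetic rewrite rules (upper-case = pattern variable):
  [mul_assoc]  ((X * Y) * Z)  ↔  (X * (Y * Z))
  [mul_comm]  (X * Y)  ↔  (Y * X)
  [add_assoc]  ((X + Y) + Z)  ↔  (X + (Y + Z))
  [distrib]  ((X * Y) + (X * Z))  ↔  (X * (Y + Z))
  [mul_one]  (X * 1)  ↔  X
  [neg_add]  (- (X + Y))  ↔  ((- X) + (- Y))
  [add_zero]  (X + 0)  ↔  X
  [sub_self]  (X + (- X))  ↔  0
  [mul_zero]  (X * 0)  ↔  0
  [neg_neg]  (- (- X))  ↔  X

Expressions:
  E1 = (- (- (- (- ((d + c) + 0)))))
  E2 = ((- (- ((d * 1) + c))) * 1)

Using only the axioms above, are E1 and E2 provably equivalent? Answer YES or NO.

(1) ((d + c) + 0)  =[add_zero →]=  (d + c)    ⊢ (- (- (- (- (d + c)))))
(2) (- (- (d + c)))  =[neg_neg →]=  (d + c)    ⊢ (- (- (d + c)))
(3) (- (- (d + c)))  =[neg_neg →]=  (d + c)
(4) d  =[mul_one ←]=  (d * 1)    ⊢ ((d * 1) + c)
(5) ((d * 1) + c)  =[neg_neg ←]=  (- (- ((d * 1) + c)))
(6) (- (- ((d * 1) + c)))  =[mul_one ←]=  ((- (- ((d * 1) + c))) * 1)    ⊢ E2

YES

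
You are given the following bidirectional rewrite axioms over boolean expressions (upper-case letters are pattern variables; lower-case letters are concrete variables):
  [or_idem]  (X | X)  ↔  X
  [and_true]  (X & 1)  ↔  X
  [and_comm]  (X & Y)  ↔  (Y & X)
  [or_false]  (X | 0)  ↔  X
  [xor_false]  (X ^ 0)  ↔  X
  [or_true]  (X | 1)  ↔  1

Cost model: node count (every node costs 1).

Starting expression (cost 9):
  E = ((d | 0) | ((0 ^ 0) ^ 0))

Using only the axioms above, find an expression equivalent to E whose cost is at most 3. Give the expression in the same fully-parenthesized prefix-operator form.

(d | 0)   [cost 3]

(1) ((0 ^ 0) ^ 0)  =[xor_false →]=  (0 ^ 0)    ⊢ ((d | 0) | (0 ^ 0))
(2) (0 ^ 0)  =[xor_false →]=  0    ⊢ ((d | 0) | 0)
(3) (d | 0)  =[or_false →]=  d    ⊢ cost 3, within 3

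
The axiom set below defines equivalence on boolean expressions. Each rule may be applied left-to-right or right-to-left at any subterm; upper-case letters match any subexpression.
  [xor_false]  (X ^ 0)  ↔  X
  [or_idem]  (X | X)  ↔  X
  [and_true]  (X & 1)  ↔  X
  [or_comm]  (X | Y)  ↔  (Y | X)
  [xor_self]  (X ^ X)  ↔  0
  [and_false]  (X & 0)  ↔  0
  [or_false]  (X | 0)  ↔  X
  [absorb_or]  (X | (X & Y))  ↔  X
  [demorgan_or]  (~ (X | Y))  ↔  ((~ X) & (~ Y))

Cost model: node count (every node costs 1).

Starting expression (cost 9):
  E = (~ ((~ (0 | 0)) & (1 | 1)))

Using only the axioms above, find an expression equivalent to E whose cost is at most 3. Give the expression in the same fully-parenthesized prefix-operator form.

(1) (1 | 1)  =[or_idem →]=  1    ⊢ (~ ((~ (0 | 0)) & 1))
(2) (0 | 0)  =[or_idem →]=  0    ⊢ (~ ((~ 0) & 1))
(3) ((~ 0) & 1)  =[and_true →]=  (~ 0)    ⊢ cost 3, within 3

(~ (~ 0))   [cost 3]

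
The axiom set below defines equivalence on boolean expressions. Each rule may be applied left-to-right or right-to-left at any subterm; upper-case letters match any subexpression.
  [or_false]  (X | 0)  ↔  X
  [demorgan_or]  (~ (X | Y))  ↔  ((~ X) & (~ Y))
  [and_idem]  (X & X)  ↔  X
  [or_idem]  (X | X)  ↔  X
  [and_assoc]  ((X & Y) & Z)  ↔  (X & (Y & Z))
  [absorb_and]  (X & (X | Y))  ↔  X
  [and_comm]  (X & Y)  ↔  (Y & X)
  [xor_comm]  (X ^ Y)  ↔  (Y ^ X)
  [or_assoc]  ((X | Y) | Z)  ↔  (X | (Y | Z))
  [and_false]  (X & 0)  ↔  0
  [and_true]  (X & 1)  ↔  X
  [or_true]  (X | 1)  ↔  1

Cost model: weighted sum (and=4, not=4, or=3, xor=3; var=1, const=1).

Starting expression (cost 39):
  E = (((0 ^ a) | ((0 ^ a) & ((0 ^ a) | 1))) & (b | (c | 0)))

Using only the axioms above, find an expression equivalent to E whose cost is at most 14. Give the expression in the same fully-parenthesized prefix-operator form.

(1) ((0 ^ a) & ((0 ^ a) | 1))  =[absorb_and →]=  (0 ^ a)    ⊢ (((0 ^ a) | (0 ^ a)) & (b | (c | 0)))
(2) ((0 ^ a) | (0 ^ a))  =[or_idem →]=  (0 ^ a)    ⊢ ((0 ^ a) & (b | (c | 0)))
(3) (c | 0)  =[or_false →]=  c    ⊢ cost 14, within 14

((0 ^ a) & (b | c))   [cost 14]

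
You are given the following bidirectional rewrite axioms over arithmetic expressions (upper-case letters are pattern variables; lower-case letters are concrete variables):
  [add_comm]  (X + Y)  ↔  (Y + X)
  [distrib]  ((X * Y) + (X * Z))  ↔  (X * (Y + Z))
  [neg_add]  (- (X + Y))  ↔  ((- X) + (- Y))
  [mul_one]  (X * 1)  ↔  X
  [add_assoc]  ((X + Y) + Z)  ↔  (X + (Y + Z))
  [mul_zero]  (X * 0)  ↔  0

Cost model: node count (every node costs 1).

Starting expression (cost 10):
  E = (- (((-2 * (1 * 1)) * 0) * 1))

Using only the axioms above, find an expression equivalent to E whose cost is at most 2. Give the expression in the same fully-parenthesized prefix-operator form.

(- 0)   [cost 2]

1. [mul_one →] (1 * 1)  →  1;  E = (- (((-2 * 1) * 0) * 1))
2. [mul_one →] (((-2 * 1) * 0) * 1)  →  ((-2 * 1) * 0);  E = (- ((-2 * 1) * 0))
3. [mul_one →] (-2 * 1)  →  -2;  E = (- (-2 * 0))
4. [mul_zero →] (-2 * 0)  →  0;  cost 2 ≤ 2, done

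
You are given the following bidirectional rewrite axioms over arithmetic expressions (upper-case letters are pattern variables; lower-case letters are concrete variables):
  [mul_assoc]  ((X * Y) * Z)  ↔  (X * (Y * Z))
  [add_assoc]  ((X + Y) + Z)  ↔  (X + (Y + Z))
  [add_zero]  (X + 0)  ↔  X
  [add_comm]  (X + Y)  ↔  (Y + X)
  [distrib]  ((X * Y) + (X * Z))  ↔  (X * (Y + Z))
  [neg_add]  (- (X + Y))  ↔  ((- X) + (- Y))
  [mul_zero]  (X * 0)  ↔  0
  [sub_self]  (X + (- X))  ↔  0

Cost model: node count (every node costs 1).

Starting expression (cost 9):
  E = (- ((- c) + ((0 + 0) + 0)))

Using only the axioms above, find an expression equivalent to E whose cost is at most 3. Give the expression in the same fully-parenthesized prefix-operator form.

(- (- c))   [cost 3]

(1) (0 + 0)  =[add_zero →]=  0    ⊢ (- ((- c) + (0 + 0)))
(2) (0 + 0)  =[add_zero →]=  0    ⊢ (- ((- c) + 0))
(3) ((- c) + 0)  =[add_zero →]=  (- c)    ⊢ cost 3, within 3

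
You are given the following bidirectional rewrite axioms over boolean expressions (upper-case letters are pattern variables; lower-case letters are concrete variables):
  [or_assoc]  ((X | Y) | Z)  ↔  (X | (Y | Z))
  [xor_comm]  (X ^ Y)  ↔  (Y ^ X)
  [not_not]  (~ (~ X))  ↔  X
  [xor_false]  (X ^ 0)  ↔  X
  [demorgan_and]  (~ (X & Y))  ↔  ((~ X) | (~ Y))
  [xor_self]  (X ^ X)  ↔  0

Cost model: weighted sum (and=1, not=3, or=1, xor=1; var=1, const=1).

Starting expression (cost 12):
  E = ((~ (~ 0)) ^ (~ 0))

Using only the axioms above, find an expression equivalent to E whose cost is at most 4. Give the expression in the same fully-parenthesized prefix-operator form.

(~ 0)   [cost 4]

(1) ((~ (~ 0)) ^ (~ 0))  =[xor_comm →]=  ((~ 0) ^ (~ (~ 0)))
(2) (~ (~ 0))  =[not_not →]=  0    ⊢ ((~ 0) ^ 0)
(3) ((~ 0) ^ 0)  =[xor_false →]=  (~ 0)    ⊢ cost 4, within 4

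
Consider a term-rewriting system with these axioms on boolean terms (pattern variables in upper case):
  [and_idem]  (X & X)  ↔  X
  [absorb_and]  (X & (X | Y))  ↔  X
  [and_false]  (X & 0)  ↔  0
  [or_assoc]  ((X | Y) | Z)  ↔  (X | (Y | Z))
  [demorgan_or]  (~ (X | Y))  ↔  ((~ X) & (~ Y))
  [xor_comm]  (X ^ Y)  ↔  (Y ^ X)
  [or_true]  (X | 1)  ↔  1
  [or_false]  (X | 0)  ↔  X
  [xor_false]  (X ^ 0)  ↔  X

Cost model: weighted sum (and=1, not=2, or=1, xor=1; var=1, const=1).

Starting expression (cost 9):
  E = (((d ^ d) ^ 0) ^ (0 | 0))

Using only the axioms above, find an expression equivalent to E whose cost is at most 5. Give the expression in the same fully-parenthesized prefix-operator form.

1. [xor_false →] ((d ^ d) ^ 0)  →  (d ^ d);  E = ((d ^ d) ^ (0 | 0))
2. [or_false →] (0 | 0)  →  0;  cost 5 ≤ 5, done

((d ^ d) ^ 0)   [cost 5]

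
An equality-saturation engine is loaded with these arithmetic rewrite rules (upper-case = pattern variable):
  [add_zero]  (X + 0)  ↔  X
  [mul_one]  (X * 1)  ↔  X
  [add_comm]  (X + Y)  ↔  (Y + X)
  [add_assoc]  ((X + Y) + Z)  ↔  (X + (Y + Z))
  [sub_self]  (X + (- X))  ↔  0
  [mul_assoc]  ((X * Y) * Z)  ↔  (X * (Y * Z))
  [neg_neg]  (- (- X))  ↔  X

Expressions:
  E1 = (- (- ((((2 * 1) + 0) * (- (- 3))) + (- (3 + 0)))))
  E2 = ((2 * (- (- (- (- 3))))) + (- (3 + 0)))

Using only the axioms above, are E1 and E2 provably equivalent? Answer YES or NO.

1. [neg_neg →] (- (- ((((2 * 1) + 0) * (- (- 3))) + (- (3 + 0)))))  →  ((((2 * 1) + 0) * (- (- 3))) + (- (3 + 0)))
2. [add_zero →] ((2 * 1) + 0)  →  (2 * 1);  E1 = (((2 * 1) * (- (- 3))) + (- (3 + 0)))
3. [neg_neg →] (- (- 3))  →  3;  E1 = (((2 * 1) * 3) + (- (3 + 0)))
4. [add_zero →] (3 + 0)  →  3;  E1 = (((2 * 1) * 3) + (- 3))
5. [mul_one →] (2 * 1)  →  2;  E1 = ((2 * 3) + (- 3))
6. [add_zero ←] 3  →  (3 + 0);  E1 = ((2 * 3) + (- (3 + 0)))
7. [neg_neg ←] 3  →  (- (- 3));  E1 = ((2 * (- (- 3))) + (- (3 + 0)))
8. [neg_neg ←] 3  →  (- (- 3));  this is E2

YES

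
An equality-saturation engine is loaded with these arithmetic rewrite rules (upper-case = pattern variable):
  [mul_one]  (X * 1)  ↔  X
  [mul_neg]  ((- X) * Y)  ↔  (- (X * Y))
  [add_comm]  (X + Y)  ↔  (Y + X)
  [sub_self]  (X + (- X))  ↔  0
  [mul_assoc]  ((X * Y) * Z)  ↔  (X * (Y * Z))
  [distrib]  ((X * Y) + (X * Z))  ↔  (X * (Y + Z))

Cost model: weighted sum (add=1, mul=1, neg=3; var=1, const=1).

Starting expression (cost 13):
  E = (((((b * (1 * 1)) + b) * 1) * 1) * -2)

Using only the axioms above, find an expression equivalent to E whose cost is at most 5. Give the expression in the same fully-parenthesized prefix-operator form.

((b + b) * -2)   [cost 5]

(1) (((b * (1 * 1)) + b) * 1)  =[mul_one →]=  ((b * (1 * 1)) + b)    ⊢ ((((b * (1 * 1)) + b) * 1) * -2)
(2) (1 * 1)  =[mul_one →]=  1    ⊢ ((((b * 1) + b) * 1) * -2)
(3) ((b * 1) + b)  =[add_comm →]=  (b + (b * 1))    ⊢ (((b + (b * 1)) * 1) * -2)
(4) ((b + (b * 1)) * 1)  =[mul_one →]=  (b + (b * 1))    ⊢ ((b + (b * 1)) * -2)
(5) (b * 1)  =[mul_one →]=  b    ⊢ cost 5, within 5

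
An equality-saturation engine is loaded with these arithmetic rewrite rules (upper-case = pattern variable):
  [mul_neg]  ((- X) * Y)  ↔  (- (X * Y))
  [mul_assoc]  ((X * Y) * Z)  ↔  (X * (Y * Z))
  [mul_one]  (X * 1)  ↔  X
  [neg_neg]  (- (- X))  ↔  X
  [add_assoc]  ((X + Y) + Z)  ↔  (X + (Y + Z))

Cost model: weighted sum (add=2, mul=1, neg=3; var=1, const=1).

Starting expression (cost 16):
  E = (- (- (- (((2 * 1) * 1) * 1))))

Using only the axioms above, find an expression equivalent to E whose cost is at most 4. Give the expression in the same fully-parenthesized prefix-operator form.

step 1: mul_one (→) rewrites (2 * 1) into 2, now (- (- (- ((2 * 1) * 1))))
step 2: mul_one (→) rewrites ((2 * 1) * 1) into (2 * 1), now (- (- (- (2 * 1))))
step 3: mul_one (→) rewrites (2 * 1) into 2, now (- (- (- 2)))
step 4: neg_neg (→) rewrites (- (- 2)) into 2, reaching cost 4 (bound 4)

(- 2)   [cost 4]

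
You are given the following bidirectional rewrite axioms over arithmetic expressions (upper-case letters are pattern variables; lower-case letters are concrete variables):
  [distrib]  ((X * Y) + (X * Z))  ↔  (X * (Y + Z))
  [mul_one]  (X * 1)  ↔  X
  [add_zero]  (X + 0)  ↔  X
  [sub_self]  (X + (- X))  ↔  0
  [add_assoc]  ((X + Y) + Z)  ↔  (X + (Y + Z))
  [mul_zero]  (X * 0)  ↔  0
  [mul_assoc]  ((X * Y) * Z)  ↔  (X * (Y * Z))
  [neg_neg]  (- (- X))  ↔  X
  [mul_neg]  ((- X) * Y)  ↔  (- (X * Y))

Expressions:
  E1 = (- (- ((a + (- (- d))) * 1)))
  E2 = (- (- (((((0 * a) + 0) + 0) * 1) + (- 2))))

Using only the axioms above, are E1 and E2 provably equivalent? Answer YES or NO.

NO

Every axiom is a valid identity, so a rewrite proof would force E1 and E2 to agree under every assignment.
At a=0, d=0: E1 = 0 but E2 = -2; they differ, so no derivation exists.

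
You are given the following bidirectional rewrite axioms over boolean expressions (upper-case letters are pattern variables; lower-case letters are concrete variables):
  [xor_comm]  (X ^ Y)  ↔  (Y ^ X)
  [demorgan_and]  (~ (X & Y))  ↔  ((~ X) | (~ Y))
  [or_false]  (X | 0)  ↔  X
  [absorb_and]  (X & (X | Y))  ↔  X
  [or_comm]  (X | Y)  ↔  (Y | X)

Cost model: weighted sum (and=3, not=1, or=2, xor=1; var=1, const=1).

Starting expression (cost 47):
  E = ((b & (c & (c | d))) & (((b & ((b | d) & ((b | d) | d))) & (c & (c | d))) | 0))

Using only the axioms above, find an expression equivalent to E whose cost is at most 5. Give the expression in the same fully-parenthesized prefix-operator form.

(b & c)   [cost 5]

step 1: absorb_and (→) rewrites ((b | d) & ((b | d) | d)) into (b | d), now ((b & (c & (c | d))) & (((b & (b | d)) & (c & (c | d))) | 0))
step 2: absorb_and (→) rewrites (b & (b | d)) into b, now ((b & (c & (c | d))) & ((b & (c & (c | d))) | 0))
step 3: absorb_and (→) rewrites ((b & (c & (c | d))) & ((b & (c & (c | d))) | 0)) into (b & (c & (c | d)))
step 4: absorb_and (→) rewrites (c & (c | d)) into c, reaching cost 5 (bound 5)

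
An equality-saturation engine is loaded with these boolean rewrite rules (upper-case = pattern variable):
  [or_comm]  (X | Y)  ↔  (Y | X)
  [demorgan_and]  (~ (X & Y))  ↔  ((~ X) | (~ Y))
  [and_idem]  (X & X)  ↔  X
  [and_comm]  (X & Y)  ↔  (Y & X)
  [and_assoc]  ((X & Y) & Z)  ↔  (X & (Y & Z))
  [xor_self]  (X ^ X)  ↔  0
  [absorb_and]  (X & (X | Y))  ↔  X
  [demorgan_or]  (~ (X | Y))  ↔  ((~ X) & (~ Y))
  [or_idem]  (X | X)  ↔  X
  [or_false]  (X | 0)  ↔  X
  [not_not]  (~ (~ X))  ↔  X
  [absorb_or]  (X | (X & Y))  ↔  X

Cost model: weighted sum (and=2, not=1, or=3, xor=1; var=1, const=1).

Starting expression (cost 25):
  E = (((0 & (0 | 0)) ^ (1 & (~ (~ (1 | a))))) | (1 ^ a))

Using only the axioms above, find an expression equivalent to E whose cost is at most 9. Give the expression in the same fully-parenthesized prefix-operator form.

((0 ^ 1) | (1 ^ a))   [cost 9]

1. [not_not →] (~ (~ (1 | a)))  →  (1 | a);  E = (((0 & (0 | 0)) ^ (1 & (1 | a))) | (1 ^ a))
2. [absorb_and →] (0 & (0 | 0))  →  0;  E = ((0 ^ (1 & (1 | a))) | (1 ^ a))
3. [absorb_and →] (1 & (1 | a))  →  1;  cost 9 ≤ 9, done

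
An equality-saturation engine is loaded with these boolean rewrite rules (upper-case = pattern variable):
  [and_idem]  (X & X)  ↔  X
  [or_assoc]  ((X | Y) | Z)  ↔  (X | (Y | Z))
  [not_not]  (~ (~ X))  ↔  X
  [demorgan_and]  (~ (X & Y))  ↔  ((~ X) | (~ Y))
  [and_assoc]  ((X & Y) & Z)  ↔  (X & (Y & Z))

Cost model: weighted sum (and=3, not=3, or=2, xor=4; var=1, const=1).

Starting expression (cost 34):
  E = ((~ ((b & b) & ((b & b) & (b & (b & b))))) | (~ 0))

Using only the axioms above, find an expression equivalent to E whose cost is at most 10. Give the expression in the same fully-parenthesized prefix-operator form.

1. [and_idem →] (b & b)  →  b;  E = ((~ ((b & b) & ((b & b) & (b & b)))) | (~ 0))
2. [and_idem →] ((b & b) & (b & b))  →  (b & b);  E = ((~ ((b & b) & (b & b))) | (~ 0))
3. [and_idem →] ((b & b) & (b & b))  →  (b & b);  E = ((~ (b & b)) | (~ 0))
4. [and_idem →] (b & b)  →  b;  cost 10 ≤ 10, done

((~ b) | (~ 0))   [cost 10]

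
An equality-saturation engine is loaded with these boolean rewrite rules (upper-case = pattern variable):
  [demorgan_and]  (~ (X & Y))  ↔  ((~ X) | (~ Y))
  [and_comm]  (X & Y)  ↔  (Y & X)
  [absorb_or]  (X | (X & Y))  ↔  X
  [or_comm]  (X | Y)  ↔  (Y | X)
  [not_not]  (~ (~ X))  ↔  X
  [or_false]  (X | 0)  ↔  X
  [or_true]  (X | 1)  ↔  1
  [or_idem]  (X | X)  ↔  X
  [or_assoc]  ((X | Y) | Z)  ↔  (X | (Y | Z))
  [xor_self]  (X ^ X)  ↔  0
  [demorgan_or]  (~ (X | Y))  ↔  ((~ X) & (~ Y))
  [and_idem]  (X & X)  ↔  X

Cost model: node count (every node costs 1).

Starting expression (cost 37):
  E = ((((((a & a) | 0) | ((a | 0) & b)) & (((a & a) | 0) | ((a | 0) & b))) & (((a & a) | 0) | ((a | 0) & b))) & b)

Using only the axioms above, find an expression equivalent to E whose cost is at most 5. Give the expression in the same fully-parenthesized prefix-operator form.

((a | 0) & b)   [cost 5]

step 1: and_idem (→) rewrites ((((a & a) | 0) | ((a | 0) & b)) & (((a & a) | 0) | ((a | 0) & b))) into (((a & a) | 0) | ((a | 0) & b)), now (((((a & a) | 0) | ((a | 0) & b)) & (((a & a) | 0) | ((a | 0) & b))) & b)
step 2: and_idem (→) rewrites ((((a & a) | 0) | ((a | 0) & b)) & (((a & a) | 0) | ((a | 0) & b))) into (((a & a) | 0) | ((a | 0) & b)), now ((((a & a) | 0) | ((a | 0) & b)) & b)
step 3: and_idem (→) rewrites (a & a) into a, now (((a | 0) | ((a | 0) & b)) & b)
step 4: absorb_or (→) rewrites ((a | 0) | ((a | 0) & b)) into (a | 0), reaching cost 5 (bound 5)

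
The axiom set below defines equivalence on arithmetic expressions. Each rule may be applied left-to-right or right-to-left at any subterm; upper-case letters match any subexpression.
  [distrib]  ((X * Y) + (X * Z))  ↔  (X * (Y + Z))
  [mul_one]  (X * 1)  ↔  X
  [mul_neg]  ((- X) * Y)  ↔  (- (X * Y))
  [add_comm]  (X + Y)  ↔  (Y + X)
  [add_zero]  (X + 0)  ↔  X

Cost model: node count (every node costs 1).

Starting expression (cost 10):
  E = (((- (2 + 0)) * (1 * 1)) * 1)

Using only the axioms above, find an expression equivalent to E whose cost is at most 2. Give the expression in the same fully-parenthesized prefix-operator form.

(- 2)   [cost 2]

1. [add_zero →] (2 + 0)  →  2;  E = (((- 2) * (1 * 1)) * 1)
2. [mul_one →] (1 * 1)  →  1;  E = (((- 2) * 1) * 1)
3. [mul_one →] ((- 2) * 1)  →  (- 2);  E = ((- 2) * 1)
4. [mul_one →] ((- 2) * 1)  →  (- 2);  cost 2 ≤ 2, done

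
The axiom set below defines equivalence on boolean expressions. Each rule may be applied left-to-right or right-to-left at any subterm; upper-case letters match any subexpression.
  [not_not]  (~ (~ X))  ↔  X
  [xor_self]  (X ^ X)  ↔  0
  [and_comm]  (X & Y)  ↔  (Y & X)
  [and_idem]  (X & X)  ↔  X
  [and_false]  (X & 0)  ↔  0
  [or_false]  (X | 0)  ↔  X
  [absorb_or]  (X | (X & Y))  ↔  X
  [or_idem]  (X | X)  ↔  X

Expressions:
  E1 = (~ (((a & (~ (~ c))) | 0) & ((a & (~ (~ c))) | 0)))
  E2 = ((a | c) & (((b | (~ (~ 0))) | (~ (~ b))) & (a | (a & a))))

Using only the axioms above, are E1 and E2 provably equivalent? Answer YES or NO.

NO

All listed rules preserve value, hence provable equivalence implies equal values everywhere; look for a separating assignment.
a=0, b=0, c=0 gives E1 ↦ 1, E2 ↦ 0; values differ ⇒ not provably equivalent.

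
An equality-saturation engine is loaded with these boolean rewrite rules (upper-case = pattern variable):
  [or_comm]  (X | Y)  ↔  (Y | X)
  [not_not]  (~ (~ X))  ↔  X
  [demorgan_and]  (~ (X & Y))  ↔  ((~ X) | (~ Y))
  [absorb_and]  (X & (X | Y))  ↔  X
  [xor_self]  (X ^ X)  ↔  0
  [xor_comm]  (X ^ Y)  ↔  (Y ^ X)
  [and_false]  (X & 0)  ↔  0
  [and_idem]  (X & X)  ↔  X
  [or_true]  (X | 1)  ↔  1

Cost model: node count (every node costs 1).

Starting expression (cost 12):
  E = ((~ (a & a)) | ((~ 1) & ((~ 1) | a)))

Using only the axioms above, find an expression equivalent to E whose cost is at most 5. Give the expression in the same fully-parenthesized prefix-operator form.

(1) ((~ (a & a)) | ((~ 1) & ((~ 1) | a)))  =[or_comm →]=  (((~ 1) & ((~ 1) | a)) | (~ (a & a)))
(2) (a & a)  =[and_idem →]=  a    ⊢ (((~ 1) & ((~ 1) | a)) | (~ a))
(3) ((~ 1) & ((~ 1) | a))  =[absorb_and →]=  (~ 1)    ⊢ cost 5, within 5

((~ 1) | (~ a))   [cost 5]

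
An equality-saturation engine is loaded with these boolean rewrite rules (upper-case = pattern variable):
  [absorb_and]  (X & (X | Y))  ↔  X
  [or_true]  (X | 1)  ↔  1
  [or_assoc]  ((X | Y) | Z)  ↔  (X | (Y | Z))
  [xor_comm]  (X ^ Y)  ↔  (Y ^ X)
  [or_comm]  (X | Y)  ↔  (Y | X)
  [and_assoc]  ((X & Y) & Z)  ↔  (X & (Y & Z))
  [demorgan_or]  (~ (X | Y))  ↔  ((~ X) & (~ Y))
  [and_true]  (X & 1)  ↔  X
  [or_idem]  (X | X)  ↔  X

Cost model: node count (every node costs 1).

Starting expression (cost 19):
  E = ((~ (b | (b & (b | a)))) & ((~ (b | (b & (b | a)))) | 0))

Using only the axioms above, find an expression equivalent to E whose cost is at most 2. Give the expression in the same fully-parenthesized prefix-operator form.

(~ b)   [cost 2]

1. [absorb_and →] ((~ (b | (b & (b | a)))) & ((~ (b | (b & (b | a)))) | 0))  →  (~ (b | (b & (b | a))))
2. [absorb_and →] (b & (b | a))  →  b;  E = (~ (b | b))
3. [or_idem →] (b | b)  →  b;  cost 2 ≤ 2, done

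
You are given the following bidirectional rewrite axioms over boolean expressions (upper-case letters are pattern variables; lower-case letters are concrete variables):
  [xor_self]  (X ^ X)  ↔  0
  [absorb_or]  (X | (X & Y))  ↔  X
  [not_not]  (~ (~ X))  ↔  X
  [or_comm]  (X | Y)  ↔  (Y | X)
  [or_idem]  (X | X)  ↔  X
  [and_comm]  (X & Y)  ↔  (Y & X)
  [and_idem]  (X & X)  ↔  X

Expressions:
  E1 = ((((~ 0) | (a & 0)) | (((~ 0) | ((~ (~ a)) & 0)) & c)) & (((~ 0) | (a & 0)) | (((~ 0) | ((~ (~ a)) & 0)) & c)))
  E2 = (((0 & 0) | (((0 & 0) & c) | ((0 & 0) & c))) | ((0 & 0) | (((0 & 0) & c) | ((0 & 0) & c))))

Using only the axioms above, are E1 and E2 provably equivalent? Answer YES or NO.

NO

The axioms are sound identities: if E1 ↔* E2 then E1 and E2 evaluate identically under any assignment.
Under a=0, c=0: E1 evaluates to 1, E2 to 0. Distinct ⇒ no rewrite sequence connects them.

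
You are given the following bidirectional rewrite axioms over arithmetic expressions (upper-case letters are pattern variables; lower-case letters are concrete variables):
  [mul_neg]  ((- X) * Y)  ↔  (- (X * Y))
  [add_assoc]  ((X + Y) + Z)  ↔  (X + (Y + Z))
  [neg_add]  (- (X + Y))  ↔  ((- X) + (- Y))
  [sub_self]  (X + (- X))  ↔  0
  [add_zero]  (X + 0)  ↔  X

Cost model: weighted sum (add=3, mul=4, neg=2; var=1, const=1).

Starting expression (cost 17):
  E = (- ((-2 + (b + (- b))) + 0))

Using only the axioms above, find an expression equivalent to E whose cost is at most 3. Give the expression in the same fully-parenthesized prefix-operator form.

(- -2)   [cost 3]

1. [sub_self →] (b + (- b))  →  0;  E = (- ((-2 + 0) + 0))
2. [add_zero →] (-2 + 0)  →  -2;  E = (- (-2 + 0))
3. [add_zero →] (-2 + 0)  →  -2;  cost 3 ≤ 3, done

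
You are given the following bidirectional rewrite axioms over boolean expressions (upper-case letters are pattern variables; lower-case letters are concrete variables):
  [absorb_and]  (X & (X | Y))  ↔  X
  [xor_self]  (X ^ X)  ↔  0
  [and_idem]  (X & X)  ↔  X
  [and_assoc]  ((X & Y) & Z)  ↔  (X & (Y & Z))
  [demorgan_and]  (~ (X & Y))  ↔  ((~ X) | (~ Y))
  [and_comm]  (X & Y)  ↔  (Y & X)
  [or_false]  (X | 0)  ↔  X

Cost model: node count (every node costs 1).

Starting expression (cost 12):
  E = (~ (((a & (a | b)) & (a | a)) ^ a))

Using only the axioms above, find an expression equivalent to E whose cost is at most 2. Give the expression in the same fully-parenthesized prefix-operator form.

(~ 0)   [cost 2]

step 1: absorb_and (→) rewrites (a & (a | b)) into a, now (~ ((a & (a | a)) ^ a))
step 2: absorb_and (→) rewrites (a & (a | a)) into a, now (~ (a ^ a))
step 3: xor_self (→) rewrites (a ^ a) into 0, reaching cost 2 (bound 2)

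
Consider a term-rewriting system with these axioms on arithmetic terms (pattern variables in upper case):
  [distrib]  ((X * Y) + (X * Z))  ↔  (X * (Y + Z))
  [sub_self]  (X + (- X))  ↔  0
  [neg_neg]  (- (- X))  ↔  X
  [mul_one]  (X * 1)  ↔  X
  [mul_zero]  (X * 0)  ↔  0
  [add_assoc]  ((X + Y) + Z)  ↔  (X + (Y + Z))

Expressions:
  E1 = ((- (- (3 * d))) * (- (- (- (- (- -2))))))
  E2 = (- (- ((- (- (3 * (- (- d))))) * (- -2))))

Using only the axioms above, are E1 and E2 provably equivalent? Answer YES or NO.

YES

step 1: neg_neg (→) rewrites (- (- -2)) into -2, now ((- (- (3 * d))) * (- (- (- -2))))
step 2: neg_neg (→) rewrites (- (- (3 * d))) into (3 * d), now ((3 * d) * (- (- (- -2))))
step 3: neg_neg (→) rewrites (- (- -2)) into -2, now ((3 * d) * (- -2))
step 4: neg_neg (←) rewrites ((3 * d) * (- -2)) into (- (- ((3 * d) * (- -2))))
step 5: neg_neg (←) rewrites d into (- (- d)), now (- (- ((3 * (- (- d))) * (- -2))))
step 6: neg_neg (←) rewrites (3 * (- (- d))) into (- (- (3 * (- (- d))))), which is E2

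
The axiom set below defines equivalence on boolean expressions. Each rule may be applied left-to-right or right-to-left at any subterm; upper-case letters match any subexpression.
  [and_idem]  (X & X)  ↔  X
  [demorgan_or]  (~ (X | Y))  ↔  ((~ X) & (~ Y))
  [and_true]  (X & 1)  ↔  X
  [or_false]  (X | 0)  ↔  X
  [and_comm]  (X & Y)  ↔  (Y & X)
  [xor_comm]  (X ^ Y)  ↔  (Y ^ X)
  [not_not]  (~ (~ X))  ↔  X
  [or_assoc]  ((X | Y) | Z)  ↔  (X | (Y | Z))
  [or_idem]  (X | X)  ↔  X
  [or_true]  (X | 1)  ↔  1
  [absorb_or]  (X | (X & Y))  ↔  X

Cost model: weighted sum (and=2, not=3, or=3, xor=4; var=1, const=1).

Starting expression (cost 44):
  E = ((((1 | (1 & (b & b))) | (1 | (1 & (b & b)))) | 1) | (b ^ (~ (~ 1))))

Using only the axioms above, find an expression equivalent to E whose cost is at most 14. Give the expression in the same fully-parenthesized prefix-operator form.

((1 | 1) | (b ^ 1))   [cost 14]

(1) ((1 | (1 & (b & b))) | (1 | (1 & (b & b))))  =[or_idem →]=  (1 | (1 & (b & b)))    ⊢ (((1 | (1 & (b & b))) | 1) | (b ^ (~ (~ 1))))
(2) (b & b)  =[and_idem →]=  b    ⊢ (((1 | (1 & b)) | 1) | (b ^ (~ (~ 1))))
(3) (~ (~ 1))  =[not_not →]=  1    ⊢ (((1 | (1 & b)) | 1) | (b ^ 1))
(4) (1 | (1 & b))  =[absorb_or →]=  1    ⊢ cost 14, within 14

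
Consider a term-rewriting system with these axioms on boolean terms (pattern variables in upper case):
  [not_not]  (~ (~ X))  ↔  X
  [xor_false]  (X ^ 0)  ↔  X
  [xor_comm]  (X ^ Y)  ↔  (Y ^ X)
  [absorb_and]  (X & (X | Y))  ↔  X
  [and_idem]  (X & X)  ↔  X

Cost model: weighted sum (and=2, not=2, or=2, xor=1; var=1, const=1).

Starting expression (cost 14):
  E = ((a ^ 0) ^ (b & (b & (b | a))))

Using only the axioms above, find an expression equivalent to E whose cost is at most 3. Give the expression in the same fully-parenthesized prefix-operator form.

(a ^ b)   [cost 3]

1. [xor_false →] (a ^ 0)  →  a;  E = (a ^ (b & (b & (b | a))))
2. [absorb_and →] (b & (b | a))  →  b;  E = (a ^ (b & b))
3. [and_idem →] (b & b)  →  b;  cost 3 ≤ 3, done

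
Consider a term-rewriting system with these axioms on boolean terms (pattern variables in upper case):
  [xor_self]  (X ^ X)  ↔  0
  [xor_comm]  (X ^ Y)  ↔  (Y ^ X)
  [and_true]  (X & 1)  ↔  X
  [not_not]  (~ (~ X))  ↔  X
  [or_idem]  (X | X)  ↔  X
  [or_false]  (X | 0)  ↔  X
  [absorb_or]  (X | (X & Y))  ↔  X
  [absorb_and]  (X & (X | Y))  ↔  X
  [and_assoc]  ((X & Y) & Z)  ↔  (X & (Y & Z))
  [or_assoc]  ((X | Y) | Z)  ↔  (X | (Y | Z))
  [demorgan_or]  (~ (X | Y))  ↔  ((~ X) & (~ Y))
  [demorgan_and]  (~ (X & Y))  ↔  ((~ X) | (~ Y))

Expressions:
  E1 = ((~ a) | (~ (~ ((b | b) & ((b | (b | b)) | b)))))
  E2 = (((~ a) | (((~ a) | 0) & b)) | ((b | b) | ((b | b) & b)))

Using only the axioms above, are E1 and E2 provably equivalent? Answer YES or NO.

YES

step 1: not_not (→) rewrites (~ (~ ((b | b) & ((b | (b | b)) | b)))) into ((b | b) & ((b | (b | b)) | b)), now ((~ a) | ((b | b) & ((b | (b | b)) | b)))
step 2: or_idem (→) rewrites (b | b) into b, now ((~ a) | ((b | b) & ((b | b) | b)))
step 3: absorb_and (→) rewrites ((b | b) & ((b | b) | b)) into (b | b), now ((~ a) | (b | b))
step 4: absorb_or (←) rewrites (~ a) into ((~ a) | ((~ a) & b)), now (((~ a) | ((~ a) & b)) | (b | b))
step 5: absorb_or (←) rewrites (b | b) into ((b | b) | ((b | b) & b)), now (((~ a) | ((~ a) & b)) | ((b | b) | ((b | b) & b)))
step 6: or_false (←) rewrites (~ a) into ((~ a) | 0), which is E2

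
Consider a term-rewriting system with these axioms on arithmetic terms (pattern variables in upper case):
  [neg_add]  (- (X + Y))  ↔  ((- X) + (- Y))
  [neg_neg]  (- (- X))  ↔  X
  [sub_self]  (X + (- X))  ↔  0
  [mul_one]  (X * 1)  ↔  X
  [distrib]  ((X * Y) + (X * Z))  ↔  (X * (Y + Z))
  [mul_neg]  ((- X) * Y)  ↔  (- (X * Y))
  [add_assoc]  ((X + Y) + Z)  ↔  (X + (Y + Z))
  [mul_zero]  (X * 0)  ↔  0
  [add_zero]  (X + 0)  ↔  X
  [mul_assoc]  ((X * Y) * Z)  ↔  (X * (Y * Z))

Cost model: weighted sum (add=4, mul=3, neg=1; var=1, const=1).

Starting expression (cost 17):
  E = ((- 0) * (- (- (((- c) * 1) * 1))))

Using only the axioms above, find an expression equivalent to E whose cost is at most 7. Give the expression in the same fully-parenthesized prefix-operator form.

((- 0) * (- c))   [cost 7]

(1) (((- c) * 1) * 1)  =[mul_one →]=  ((- c) * 1)    ⊢ ((- 0) * (- (- ((- c) * 1))))
(2) (- (- ((- c) * 1)))  =[neg_neg →]=  ((- c) * 1)    ⊢ ((- 0) * ((- c) * 1))
(3) ((- c) * 1)  =[mul_one →]=  (- c)    ⊢ cost 7, within 7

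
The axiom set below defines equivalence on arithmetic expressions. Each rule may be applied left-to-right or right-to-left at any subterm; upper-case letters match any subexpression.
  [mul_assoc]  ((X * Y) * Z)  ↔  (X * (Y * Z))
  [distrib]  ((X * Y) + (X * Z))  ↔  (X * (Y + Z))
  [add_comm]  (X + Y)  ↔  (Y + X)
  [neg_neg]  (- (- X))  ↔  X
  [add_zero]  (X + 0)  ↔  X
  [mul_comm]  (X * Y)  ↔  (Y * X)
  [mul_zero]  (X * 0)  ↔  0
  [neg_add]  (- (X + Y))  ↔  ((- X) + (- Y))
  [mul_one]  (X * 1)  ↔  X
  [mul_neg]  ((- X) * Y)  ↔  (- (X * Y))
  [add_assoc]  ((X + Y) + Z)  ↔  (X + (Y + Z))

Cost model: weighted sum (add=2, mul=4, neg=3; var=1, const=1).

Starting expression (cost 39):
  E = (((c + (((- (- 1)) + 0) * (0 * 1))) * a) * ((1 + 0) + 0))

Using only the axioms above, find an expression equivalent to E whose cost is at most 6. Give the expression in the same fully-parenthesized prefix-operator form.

(c * a)   [cost 6]

step 1: neg_neg (→) rewrites (- (- 1)) into 1, now (((c + ((1 + 0) * (0 * 1))) * a) * ((1 + 0) + 0))
step 2: add_zero (→) rewrites ((1 + 0) + 0) into (1 + 0), now (((c + ((1 + 0) * (0 * 1))) * a) * (1 + 0))
step 3: add_zero (→) rewrites (1 + 0) into 1, now (((c + ((1 + 0) * (0 * 1))) * a) * 1)
step 4: add_zero (→) rewrites (1 + 0) into 1, now (((c + (1 * (0 * 1))) * a) * 1)
step 5: mul_one (→) rewrites (((c + (1 * (0 * 1))) * a) * 1) into ((c + (1 * (0 * 1))) * a)
step 6: mul_comm (→) rewrites (1 * (0 * 1)) into ((0 * 1) * 1), now ((c + ((0 * 1) * 1)) * a)
step 7: mul_one (→) rewrites ((0 * 1) * 1) into (0 * 1), now ((c + (0 * 1)) * a)
step 8: mul_one (→) rewrites (0 * 1) into 0, now ((c + 0) * a)
step 9: add_zero (→) rewrites (c + 0) into c, reaching cost 6 (bound 6)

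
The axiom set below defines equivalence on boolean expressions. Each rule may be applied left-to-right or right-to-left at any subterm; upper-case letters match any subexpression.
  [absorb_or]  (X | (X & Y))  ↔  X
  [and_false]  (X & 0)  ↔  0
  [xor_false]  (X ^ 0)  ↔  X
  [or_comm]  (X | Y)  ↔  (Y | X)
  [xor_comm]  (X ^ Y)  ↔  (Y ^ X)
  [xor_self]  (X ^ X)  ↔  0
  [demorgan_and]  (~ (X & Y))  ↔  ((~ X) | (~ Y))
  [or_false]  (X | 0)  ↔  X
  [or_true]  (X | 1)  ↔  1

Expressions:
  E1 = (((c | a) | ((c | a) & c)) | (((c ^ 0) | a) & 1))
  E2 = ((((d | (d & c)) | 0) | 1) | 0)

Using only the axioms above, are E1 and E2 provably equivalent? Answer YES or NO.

Every axiom is a valid identity, so a rewrite proof would force E1 and E2 to agree under every assignment.
At a=0, c=0, d=0: E1 = 0 but E2 = 1; they differ, so no derivation exists.

NO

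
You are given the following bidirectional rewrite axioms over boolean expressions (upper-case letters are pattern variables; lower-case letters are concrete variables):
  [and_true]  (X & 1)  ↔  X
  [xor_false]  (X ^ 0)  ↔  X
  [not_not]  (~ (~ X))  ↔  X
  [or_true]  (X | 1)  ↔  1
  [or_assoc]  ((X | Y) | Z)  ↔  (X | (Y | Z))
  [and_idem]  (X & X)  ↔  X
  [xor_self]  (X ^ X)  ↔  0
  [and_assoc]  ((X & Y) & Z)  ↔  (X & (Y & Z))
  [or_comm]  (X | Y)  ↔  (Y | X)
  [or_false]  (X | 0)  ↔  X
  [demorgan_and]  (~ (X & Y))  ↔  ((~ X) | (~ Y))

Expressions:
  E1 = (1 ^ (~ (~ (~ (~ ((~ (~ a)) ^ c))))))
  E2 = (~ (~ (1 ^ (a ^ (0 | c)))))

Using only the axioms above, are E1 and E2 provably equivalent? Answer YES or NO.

step 1: not_not (→) rewrites (~ (~ a)) into a, now (1 ^ (~ (~ (~ (~ (a ^ c))))))
step 2: not_not (→) rewrites (~ (~ (~ (a ^ c)))) into (~ (a ^ c)), now (1 ^ (~ (~ (a ^ c))))
step 3: not_not (→) rewrites (~ (~ (a ^ c))) into (a ^ c), now (1 ^ (a ^ c))
step 4: not_not (←) rewrites (1 ^ (a ^ c)) into (~ (~ (1 ^ (a ^ c))))
step 5: or_false (←) rewrites c into (c | 0), now (~ (~ (1 ^ (a ^ (c | 0)))))
step 6: or_comm (→) rewrites (c | 0) into (0 | c), which is E2

YES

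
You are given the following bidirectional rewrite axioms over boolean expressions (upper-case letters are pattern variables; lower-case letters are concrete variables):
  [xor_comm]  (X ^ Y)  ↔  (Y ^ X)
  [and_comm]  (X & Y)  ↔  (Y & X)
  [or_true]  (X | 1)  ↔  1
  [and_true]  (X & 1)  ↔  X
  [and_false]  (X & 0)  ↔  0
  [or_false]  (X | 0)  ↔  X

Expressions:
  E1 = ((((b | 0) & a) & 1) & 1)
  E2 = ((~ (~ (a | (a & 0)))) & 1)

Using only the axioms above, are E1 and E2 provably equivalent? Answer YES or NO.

The axioms are sound identities: if E1 ↔* E2 then E1 and E2 evaluate identically under any assignment.
Under a=1, b=0: E1 evaluates to 0, E2 to 1. Distinct ⇒ no rewrite sequence connects them.

NO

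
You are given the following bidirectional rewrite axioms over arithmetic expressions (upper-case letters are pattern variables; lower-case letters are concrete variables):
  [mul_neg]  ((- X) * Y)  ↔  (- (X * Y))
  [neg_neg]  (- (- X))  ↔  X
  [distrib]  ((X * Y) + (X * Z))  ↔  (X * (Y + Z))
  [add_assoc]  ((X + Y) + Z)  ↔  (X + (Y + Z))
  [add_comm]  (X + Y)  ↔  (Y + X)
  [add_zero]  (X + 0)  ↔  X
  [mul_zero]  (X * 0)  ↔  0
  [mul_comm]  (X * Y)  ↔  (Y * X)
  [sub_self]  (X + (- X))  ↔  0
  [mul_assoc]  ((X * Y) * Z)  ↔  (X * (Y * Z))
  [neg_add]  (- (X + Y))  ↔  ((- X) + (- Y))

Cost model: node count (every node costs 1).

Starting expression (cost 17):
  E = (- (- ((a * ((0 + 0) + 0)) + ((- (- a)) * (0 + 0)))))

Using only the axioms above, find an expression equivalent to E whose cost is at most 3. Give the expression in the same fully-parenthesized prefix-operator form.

(0 * a)   [cost 3]

1. [neg_neg →] (- (- ((a * ((0 + 0) + 0)) + ((- (- a)) * (0 + 0)))))  →  ((a * ((0 + 0) + 0)) + ((- (- a)) * (0 + 0)))
2. [add_zero →] (0 + 0)  →  0;  E = ((a * ((0 + 0) + 0)) + ((- (- a)) * 0))
3. [neg_neg →] (- (- a))  →  a;  E = ((a * ((0 + 0) + 0)) + (a * 0))
4. [add_comm →] ((a * ((0 + 0) + 0)) + (a * 0))  →  ((a * 0) + (a * ((0 + 0) + 0)))
5. [distrib →] ((a * 0) + (a * ((0 + 0) + 0)))  →  (a * (0 + ((0 + 0) + 0)))
6. [add_zero →] ((0 + 0) + 0)  →  (0 + 0);  E = (a * (0 + (0 + 0)))
7. [add_zero →] (0 + 0)  →  0;  E = (a * (0 + 0))
8. [mul_comm →] (a * (0 + 0))  →  ((0 + 0) * a)
9. [add_zero →] (0 + 0)  →  0;  cost 3 ≤ 3, done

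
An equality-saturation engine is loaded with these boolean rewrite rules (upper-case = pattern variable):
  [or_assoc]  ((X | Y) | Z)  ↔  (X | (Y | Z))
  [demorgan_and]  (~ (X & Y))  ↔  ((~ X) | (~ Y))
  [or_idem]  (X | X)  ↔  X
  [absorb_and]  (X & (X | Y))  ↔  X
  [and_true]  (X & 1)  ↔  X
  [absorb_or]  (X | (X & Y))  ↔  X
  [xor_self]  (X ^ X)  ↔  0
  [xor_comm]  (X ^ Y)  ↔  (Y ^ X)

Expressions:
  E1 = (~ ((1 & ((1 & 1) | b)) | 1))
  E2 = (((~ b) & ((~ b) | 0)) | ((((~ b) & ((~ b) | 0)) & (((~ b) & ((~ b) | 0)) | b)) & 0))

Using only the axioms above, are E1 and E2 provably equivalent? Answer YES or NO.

The axioms are sound identities: if E1 ↔* E2 then E1 and E2 evaluate identically under any assignment.
Under b=0: E1 evaluates to 0, E2 to 1. Distinct ⇒ no rewrite sequence connects them.

NO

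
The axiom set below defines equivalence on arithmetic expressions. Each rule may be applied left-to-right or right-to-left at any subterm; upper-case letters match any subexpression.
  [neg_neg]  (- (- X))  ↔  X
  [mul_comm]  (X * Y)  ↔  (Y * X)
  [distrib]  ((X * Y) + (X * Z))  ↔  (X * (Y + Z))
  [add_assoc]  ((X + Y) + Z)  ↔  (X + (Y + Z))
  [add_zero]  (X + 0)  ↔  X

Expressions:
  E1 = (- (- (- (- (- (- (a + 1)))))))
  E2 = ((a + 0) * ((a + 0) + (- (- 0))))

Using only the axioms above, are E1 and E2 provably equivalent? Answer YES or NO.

NO

All listed rules preserve value, hence provable equivalence implies equal values everywhere; look for a separating assignment.
a=0 gives E1 ↦ 1, E2 ↦ 0; values differ ⇒ not provably equivalent.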